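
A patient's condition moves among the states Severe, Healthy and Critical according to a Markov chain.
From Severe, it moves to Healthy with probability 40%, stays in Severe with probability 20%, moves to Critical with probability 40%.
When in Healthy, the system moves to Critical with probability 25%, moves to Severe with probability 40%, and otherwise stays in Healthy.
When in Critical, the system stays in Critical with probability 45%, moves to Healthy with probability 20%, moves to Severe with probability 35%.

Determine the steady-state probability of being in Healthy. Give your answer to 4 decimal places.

0.3101

Let the stationary distribution be π with π = πP and π_1 + π_2 + π_3 = 1.
π_1 = 0.2·π_1 + 0.4·π_2 + 0.35·π_3
π_2 = 0.4·π_1 + 0.35·π_2 + 0.2·π_3
Solving with the normalization constraint gives π = (0.3178, 0.3101, 0.3721).
So the stationary probability of Healthy is 0.3101.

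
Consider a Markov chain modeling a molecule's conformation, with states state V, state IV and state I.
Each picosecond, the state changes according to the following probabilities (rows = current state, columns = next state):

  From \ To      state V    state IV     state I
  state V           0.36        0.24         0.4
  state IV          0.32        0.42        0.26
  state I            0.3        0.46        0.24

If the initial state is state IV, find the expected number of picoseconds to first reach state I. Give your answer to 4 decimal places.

3.2609

Let t(s) be the expected number of picoseconds to first reach state I from state s, with t(state I) = 0. Conditioning on the first picosecond:
t(state V) = 1 + 0.36·t(state V) + 0.24·t(state IV)
t(state IV) = 1 + 0.32·t(state V) + 0.42·t(state IV)
Solving: t(state V) = 2.7853, t(state IV) = 3.2609.
Expected picoseconds from state IV to state I: 3.2609.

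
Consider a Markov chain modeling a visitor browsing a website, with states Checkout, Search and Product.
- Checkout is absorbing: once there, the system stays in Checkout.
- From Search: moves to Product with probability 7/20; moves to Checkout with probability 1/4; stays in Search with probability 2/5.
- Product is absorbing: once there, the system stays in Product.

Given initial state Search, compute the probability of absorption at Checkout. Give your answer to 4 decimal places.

Let h(s) be the probability of absorption at Checkout starting from transient state s. Then h(Checkout) = 1 and h(Product) = 0. By first-step analysis:
h(Search) = 0.25·1 + 0.4·h(Search) + 0.35·0
Solving: h(Search) = 0.4167.
Starting from Search, the probability is 0.4167.

0.4167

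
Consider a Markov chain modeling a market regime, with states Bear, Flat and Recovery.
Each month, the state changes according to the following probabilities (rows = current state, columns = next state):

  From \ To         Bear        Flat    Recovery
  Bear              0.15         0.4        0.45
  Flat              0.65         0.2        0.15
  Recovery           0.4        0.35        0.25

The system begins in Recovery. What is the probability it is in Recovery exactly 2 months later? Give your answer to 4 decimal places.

0.2950

Sum over the intermediate state after 1 month:
P = P(Recovery→Bear)·P(Bear→Recovery) + P(Recovery→Flat)·P(Flat→Recovery) + P(Recovery→Recovery)·P(Recovery→Recovery)
  = 0.4×0.45 + 0.35×0.15 + 0.25×0.25
  = 0.1800 + 0.0525 + 0.0625 = 0.2950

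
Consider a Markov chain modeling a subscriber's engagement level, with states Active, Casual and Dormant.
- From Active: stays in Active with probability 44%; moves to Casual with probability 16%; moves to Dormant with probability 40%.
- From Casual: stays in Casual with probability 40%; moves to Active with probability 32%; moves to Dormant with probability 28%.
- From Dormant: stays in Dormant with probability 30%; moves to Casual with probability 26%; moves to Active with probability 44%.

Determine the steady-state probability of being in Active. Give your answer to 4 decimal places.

0.4094

Let the stationary distribution be π with π = πP and π_1 + π_2 + π_3 = 1.
π_1 = 0.44·π_1 + 0.32·π_2 + 0.44·π_3
π_2 = 0.16·π_1 + 0.4·π_2 + 0.26·π_3
Solving with the normalization constraint gives π = (0.4094, 0.2547, 0.3358).
So the stationary probability of Active is 0.4094.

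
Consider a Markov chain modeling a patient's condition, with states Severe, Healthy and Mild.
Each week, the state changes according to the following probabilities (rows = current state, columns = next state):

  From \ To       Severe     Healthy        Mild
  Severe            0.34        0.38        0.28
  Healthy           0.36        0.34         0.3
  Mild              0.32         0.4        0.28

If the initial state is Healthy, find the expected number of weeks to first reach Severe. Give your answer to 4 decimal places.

Let t(s) be the expected number of weeks to first reach Severe from state s, with t(Severe) = 0. Conditioning on the first week:
t(Healthy) = 1 + 0.34·t(Healthy) + 0.3·t(Mild)
t(Mild) = 1 + 0.4·t(Healthy) + 0.28·t(Mild)
Solving: t(Healthy) = 2.8716, t(Mild) = 2.9842.
Expected weeks from Healthy to Severe: 2.8716.

2.8716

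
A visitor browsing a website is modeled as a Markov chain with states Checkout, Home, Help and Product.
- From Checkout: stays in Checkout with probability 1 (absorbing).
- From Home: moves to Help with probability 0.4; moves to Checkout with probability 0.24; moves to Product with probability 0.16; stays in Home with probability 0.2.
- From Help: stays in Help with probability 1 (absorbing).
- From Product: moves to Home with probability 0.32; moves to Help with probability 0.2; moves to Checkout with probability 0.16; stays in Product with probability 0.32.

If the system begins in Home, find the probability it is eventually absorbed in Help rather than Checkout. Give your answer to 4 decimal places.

0.6169

Let h(s) be the probability of absorption at Help starting from transient state s. Then h(Help) = 1 and h(Checkout) = 0. By first-step analysis:
h(Home) = 0.24·0 + 0.2·h(Home) + 0.4·1 + 0.16·h(Product)
h(Product) = 0.16·0 + 0.32·h(Home) + 0.2·1 + 0.32·h(Product)
Solving: h(Home) = 0.6169, h(Product) = 0.5844.
Starting from Home, the probability is 0.6169.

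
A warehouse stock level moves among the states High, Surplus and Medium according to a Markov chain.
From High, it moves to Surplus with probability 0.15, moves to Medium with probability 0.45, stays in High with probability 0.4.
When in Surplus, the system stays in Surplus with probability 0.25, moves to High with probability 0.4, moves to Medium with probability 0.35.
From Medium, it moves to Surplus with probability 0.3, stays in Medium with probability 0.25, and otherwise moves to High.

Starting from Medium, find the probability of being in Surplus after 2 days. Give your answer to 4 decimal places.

Sum over the intermediate state after 1 day:
P = P(Medium→High)·P(High→Surplus) + P(Medium→Surplus)·P(Surplus→Surplus) + P(Medium→Medium)·P(Medium→Surplus)
  = 0.45×0.15 + 0.3×0.25 + 0.25×0.3
  = 0.0675 + 0.0750 + 0.0750 = 0.2175

0.2175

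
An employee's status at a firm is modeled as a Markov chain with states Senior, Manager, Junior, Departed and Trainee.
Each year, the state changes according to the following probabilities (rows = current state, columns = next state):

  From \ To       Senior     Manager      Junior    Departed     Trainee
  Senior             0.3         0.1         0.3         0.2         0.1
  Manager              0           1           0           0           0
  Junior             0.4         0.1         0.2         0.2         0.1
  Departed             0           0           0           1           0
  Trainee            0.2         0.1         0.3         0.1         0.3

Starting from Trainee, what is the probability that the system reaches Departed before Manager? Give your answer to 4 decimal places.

Let h(s) be the probability of absorption at Departed starting from transient state s. Then h(Departed) = 1 and h(Manager) = 0. By first-step analysis:
h(Senior) = 0.3·h(Senior) + 0.1·0 + 0.3·h(Junior) + 0.2·1 + 0.1·h(Trainee)
h(Junior) = 0.4·h(Senior) + 0.1·0 + 0.2·h(Junior) + 0.2·1 + 0.1·h(Trainee)
h(Trainee) = 0.2·h(Senior) + 0.1·0 + 0.3·h(Junior) + 0.1·1 + 0.3·h(Trainee)
Solving: h(Senior) = 0.6522, h(Junior) = 0.6522, h(Trainee) = 0.6087.
Starting from Trainee, the probability is 0.6087.

0.6087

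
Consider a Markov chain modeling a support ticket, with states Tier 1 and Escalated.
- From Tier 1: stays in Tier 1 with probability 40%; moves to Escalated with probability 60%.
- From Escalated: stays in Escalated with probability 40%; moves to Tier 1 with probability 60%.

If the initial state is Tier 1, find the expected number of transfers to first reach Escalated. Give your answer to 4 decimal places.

1.6667

Let t(s) be the expected number of transfers to first reach Escalated from state s, with t(Escalated) = 0. Conditioning on the first transfer:
t(Tier 1) = 1 + 0.4·t(Tier 1)
Solving: t(Tier 1) = 1.6667.
Expected transfers from Tier 1 to Escalated: 1.6667.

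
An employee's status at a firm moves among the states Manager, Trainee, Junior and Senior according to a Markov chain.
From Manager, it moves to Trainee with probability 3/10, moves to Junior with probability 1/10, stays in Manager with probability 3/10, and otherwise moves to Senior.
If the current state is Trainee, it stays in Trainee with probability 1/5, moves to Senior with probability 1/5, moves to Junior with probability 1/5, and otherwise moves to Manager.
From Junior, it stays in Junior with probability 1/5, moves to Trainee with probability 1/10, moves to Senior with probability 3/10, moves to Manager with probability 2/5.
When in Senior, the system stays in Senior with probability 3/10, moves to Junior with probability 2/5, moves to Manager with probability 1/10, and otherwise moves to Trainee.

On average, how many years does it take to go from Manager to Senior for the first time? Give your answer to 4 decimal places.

3.6331

Let t(s) be the expected number of years to first reach Senior from state s, with t(Senior) = 0. Conditioning on the first year:
t(Manager) = 1 + 0.3·t(Manager) + 0.3·t(Trainee) + 0.1·t(Junior)
t(Trainee) = 1 + 0.4·t(Manager) + 0.2·t(Trainee) + 0.2·t(Junior)
t(Junior) = 1 + 0.4·t(Manager) + 0.1·t(Trainee) + 0.2·t(Junior)
Solving: t(Manager) = 3.6331, t(Trainee) = 3.9568, t(Junior) = 3.5612.
Expected years from Manager to Senior: 3.6331.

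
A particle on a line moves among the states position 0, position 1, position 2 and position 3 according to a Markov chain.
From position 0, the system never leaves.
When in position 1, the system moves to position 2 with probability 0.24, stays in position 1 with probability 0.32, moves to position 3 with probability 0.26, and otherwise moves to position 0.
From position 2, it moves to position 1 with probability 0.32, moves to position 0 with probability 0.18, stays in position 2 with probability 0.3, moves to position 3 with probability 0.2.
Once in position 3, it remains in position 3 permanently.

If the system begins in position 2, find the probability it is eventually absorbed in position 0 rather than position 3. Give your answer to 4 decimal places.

0.4509

Let h(s) be the probability of absorption at position 0 starting from transient state s. Then h(position 0) = 1 and h(position 3) = 0. By first-step analysis:
h(position 1) = 0.18·1 + 0.32·h(position 1) + 0.24·h(position 2) + 0.26·0
h(position 2) = 0.18·1 + 0.32·h(position 1) + 0.3·h(position 2) + 0.2·0
Solving: h(position 1) = 0.4238, h(position 2) = 0.4509.
Starting from position 2, the probability is 0.4509.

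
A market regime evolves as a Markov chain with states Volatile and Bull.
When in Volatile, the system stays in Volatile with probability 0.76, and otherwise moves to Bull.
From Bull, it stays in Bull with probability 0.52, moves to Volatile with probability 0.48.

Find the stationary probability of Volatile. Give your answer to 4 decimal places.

Let the stationary distribution be π with π = πP and π_1 + π_2 = 1.
π_1 = 0.76·π_1 + 0.48·π_2
Solving with the normalization constraint gives π = (0.6667, 0.3333).
So the stationary probability of Volatile is 0.6667.

0.6667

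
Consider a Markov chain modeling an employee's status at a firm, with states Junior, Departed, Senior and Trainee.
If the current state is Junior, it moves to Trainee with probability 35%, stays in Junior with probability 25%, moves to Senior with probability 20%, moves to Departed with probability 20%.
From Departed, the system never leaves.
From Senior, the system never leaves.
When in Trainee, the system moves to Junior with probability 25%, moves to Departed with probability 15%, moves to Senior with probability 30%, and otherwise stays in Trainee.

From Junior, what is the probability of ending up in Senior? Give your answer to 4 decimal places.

0.5600

Let h(s) be the probability of absorption at Senior starting from transient state s. Then h(Senior) = 1 and h(Departed) = 0. By first-step analysis:
h(Junior) = 0.25·h(Junior) + 0.2·0 + 0.2·1 + 0.35·h(Trainee)
h(Trainee) = 0.25·h(Junior) + 0.15·0 + 0.3·1 + 0.3·h(Trainee)
Solving: h(Junior) = 0.5600, h(Trainee) = 0.6286.
Starting from Junior, the probability is 0.5600.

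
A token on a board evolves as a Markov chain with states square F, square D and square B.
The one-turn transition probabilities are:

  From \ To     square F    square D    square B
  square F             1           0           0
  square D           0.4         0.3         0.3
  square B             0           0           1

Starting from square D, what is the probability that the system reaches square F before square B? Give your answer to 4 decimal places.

0.5714

Let h(s) be the probability of absorption at square F starting from transient state s. Then h(square F) = 1 and h(square B) = 0. By first-step analysis:
h(square D) = 0.4·1 + 0.3·h(square D) + 0.3·0
Solving: h(square D) = 0.5714.
Starting from square D, the probability is 0.5714.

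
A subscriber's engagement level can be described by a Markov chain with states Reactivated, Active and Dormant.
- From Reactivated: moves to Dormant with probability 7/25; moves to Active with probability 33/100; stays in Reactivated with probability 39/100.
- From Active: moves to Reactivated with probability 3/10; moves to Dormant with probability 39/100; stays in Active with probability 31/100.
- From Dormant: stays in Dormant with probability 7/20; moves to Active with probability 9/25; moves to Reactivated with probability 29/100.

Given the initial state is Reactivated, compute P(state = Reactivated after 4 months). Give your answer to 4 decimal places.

Propagate the distribution vector 4 months from Reactivated.
After 0 months: (1.0000, 0.0000, 0.0000)
After 1 month: (0.3900, 0.3300, 0.2800)
After 2 months: (0.3323, 0.3318, 0.3359)
After 3 months: (0.3265, 0.3334, 0.3400)
After 4 months: (0.3260, 0.3335, 0.3405)
P(in Reactivated after 4 months) = 0.3260

0.3260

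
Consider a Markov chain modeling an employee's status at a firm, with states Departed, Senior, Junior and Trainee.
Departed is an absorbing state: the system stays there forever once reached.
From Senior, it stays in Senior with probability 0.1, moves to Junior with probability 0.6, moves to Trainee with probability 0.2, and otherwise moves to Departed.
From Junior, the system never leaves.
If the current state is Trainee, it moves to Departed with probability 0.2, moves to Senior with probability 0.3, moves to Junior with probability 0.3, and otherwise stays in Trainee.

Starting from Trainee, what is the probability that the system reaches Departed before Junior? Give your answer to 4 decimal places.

0.3182

Let h(s) be the probability of absorption at Departed starting from transient state s. Then h(Departed) = 1 and h(Junior) = 0. By first-step analysis:
h(Senior) = 0.1·1 + 0.1·h(Senior) + 0.6·0 + 0.2·h(Trainee)
h(Trainee) = 0.2·1 + 0.3·h(Senior) + 0.3·0 + 0.2·h(Trainee)
Solving: h(Senior) = 0.1818, h(Trainee) = 0.3182.
Starting from Trainee, the probability is 0.3182.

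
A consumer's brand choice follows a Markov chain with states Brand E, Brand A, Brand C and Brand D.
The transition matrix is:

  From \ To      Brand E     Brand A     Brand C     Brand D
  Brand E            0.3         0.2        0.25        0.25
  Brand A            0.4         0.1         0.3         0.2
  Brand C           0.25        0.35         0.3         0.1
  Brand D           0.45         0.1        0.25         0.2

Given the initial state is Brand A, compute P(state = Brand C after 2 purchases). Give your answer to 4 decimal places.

0.2700

Propagate the distribution vector 2 purchases from Brand A.
After 0 purchases: (0.0000, 1.0000, 0.0000, 0.0000)
After 1 purchase: (0.4000, 0.1000, 0.3000, 0.2000)
After 2 purchases: (0.3250, 0.2150, 0.2700, 0.1900)
P(in Brand C after 2 purchases) = 0.2700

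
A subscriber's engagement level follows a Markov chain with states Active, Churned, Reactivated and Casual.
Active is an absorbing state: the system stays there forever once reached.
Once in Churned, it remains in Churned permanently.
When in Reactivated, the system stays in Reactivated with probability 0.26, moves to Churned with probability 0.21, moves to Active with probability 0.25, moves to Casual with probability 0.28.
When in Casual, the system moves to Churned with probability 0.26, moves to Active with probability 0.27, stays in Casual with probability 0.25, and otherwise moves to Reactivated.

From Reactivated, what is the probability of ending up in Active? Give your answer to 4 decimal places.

Let h(s) be the probability of absorption at Active starting from transient state s. Then h(Active) = 1 and h(Churned) = 0. By first-step analysis:
h(Reactivated) = 0.25·1 + 0.21·0 + 0.26·h(Reactivated) + 0.28·h(Casual)
h(Casual) = 0.27·1 + 0.26·0 + 0.22·h(Reactivated) + 0.25·h(Casual)
Solving: h(Reactivated) = 0.5332, h(Casual) = 0.5164.
Starting from Reactivated, the probability is 0.5332.

0.5332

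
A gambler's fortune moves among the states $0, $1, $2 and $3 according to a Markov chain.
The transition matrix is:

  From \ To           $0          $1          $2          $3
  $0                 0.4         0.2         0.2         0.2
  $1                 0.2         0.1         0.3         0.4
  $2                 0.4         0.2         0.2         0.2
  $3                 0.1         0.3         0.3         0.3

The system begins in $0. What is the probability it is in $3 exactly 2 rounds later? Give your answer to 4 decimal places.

0.2600

Propagate the distribution vector 2 rounds from $0.
After 0 rounds: (1.0000, 0.0000, 0.0000, 0.0000)
After 1 round: (0.4000, 0.2000, 0.2000, 0.2000)
After 2 rounds: (0.3000, 0.2000, 0.2400, 0.2600)
P(in $3 after 2 rounds) = 0.2600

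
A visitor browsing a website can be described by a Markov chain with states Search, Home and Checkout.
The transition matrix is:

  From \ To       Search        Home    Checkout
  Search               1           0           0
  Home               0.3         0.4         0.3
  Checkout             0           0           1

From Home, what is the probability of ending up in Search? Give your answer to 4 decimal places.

Let h(s) be the probability of absorption at Search starting from transient state s. Then h(Search) = 1 and h(Checkout) = 0. By first-step analysis:
h(Home) = 0.3·1 + 0.4·h(Home) + 0.3·0
Solving: h(Home) = 0.5000.
Starting from Home, the probability is 0.5000.

0.5000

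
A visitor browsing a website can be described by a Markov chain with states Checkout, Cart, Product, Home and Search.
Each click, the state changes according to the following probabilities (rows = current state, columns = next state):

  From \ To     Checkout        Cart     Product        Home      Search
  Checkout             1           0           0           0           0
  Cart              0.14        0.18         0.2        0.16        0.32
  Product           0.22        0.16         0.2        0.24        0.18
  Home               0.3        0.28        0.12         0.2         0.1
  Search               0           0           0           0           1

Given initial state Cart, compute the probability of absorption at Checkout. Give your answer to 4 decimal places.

0.4201

Let h(s) be the probability of absorption at Checkout starting from transient state s. Then h(Checkout) = 1 and h(Search) = 0. By first-step analysis:
h(Cart) = 0.14·1 + 0.18·h(Cart) + 0.2·h(Product) + 0.16·h(Home) + 0.32·0
h(Product) = 0.22·1 + 0.16·h(Cart) + 0.2·h(Product) + 0.24·h(Home) + 0.18·0
h(Home) = 0.3·1 + 0.28·h(Cart) + 0.12·h(Product) + 0.2·h(Home) + 0.1·0
Solving: h(Cart) = 0.4201, h(Product) = 0.5399, h(Home) = 0.6030.
Starting from Cart, the probability is 0.4201.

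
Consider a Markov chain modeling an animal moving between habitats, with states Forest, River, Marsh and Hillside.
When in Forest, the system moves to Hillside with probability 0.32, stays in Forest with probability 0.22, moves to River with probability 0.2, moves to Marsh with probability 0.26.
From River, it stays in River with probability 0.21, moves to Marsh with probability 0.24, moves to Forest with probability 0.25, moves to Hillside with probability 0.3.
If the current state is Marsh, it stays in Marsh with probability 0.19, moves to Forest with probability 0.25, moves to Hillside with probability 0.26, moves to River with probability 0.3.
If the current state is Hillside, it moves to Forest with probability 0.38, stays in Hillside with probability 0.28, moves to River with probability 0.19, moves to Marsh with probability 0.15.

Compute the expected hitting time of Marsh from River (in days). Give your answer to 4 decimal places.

4.5736

Let t(s) be the expected number of days to first reach Marsh from state s, with t(Marsh) = 0. Conditioning on the first day:
t(Forest) = 1 + 0.22·t(Forest) + 0.2·t(River) + 0.32·t(Hillside)
t(River) = 1 + 0.25·t(Forest) + 0.21·t(River) + 0.3·t(Hillside)
t(Hillside) = 1 + 0.38·t(Forest) + 0.19·t(River) + 0.28·t(Hillside)
Solving: t(Forest) = 4.4925, t(River) = 4.5736, t(Hillside) = 4.9668.
Expected days from River to Marsh: 4.5736.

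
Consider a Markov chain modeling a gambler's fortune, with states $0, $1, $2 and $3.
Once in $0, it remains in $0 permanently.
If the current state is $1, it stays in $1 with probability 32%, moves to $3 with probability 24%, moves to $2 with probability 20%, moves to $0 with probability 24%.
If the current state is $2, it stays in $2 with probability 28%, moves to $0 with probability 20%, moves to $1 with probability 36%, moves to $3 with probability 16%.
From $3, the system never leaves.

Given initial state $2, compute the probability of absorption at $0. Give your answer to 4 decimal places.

Let h(s) be the probability of absorption at $0 starting from transient state s. Then h($0) = 1 and h($3) = 0. By first-step analysis:
h($1) = 0.24·1 + 0.32·h($1) + 0.2·h($2) + 0.24·0
h($2) = 0.2·1 + 0.36·h($1) + 0.28·h($2) + 0.16·0
Solving: h($1) = 0.5096, h($2) = 0.5326.
Starting from $2, the probability is 0.5326.

0.5326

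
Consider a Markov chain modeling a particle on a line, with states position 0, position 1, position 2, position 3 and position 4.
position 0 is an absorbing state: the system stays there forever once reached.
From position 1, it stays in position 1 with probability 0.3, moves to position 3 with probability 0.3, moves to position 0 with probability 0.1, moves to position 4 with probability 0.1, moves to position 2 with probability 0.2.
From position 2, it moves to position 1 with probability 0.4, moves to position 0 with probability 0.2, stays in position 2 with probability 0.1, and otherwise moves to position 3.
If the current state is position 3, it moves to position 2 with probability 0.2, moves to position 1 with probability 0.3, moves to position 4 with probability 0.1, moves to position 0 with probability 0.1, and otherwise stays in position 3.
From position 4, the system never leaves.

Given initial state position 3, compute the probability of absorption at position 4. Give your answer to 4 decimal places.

Let h(s) be the probability of absorption at position 4 starting from transient state s. Then h(position 4) = 1 and h(position 0) = 0. By first-step analysis:
h(position 1) = 0.1·0 + 0.3·h(position 1) + 0.2·h(position 2) + 0.3·h(position 3) + 0.1·1
h(position 2) = 0.2·0 + 0.4·h(position 1) + 0.1·h(position 2) + 0.3·h(position 3)
h(position 3) = 0.1·0 + 0.3·h(position 1) + 0.2·h(position 2) + 0.3·h(position 3) + 0.1·1
Solving: h(position 1) = 0.4091, h(position 2) = 0.3182, h(position 3) = 0.4091.
Starting from position 3, the probability is 0.4091.

0.4091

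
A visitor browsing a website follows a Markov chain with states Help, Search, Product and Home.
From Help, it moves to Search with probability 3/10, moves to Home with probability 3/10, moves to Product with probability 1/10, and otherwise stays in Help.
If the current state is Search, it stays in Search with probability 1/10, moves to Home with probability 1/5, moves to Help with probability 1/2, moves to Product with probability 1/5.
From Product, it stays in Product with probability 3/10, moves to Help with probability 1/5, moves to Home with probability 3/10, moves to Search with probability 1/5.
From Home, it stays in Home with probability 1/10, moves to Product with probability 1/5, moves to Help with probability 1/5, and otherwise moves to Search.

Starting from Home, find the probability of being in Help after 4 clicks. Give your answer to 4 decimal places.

0.3155

Propagate the distribution vector 4 clicks from Home.
After 0 clicks: (0.0000, 0.0000, 0.0000, 1.0000)
After 1 click: (0.2000, 0.5000, 0.2000, 0.1000)
After 2 clicks: (0.3700, 0.2000, 0.2000, 0.2300)
After 3 clicks: (0.2970, 0.2860, 0.1830, 0.2340)
After 4 clicks: (0.3155, 0.2713, 0.1886, 0.2246)
P(in Help after 4 clicks) = 0.3155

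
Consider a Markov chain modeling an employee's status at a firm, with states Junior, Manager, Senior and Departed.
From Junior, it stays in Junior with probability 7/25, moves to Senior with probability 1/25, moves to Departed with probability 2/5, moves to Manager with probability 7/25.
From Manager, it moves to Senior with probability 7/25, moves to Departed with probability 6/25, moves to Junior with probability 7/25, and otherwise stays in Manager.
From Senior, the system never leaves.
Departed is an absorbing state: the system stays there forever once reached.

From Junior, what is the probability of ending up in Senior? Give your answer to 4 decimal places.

Let h(s) be the probability of absorption at Senior starting from transient state s. Then h(Senior) = 1 and h(Departed) = 0. By first-step analysis:
h(Junior) = 0.28·h(Junior) + 0.28·h(Manager) + 0.04·1 + 0.4·0
h(Manager) = 0.28·h(Junior) + 0.2·h(Manager) + 0.28·1 + 0.24·0
Solving: h(Junior) = 0.2219, h(Manager) = 0.4277.
Starting from Junior, the probability is 0.2219.

0.2219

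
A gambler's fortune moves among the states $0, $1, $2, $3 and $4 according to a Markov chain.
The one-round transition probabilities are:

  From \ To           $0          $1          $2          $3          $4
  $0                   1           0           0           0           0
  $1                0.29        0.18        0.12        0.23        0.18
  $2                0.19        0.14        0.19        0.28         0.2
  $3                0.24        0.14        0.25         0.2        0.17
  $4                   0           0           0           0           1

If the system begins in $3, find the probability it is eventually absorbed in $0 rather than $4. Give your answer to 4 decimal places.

0.5705

Let h(s) be the probability of absorption at $0 starting from transient state s. Then h($0) = 1 and h($4) = 0. By first-step analysis:
h($1) = 0.29·1 + 0.18·h($1) + 0.12·h($2) + 0.23·h($3) + 0.18·0
h($2) = 0.19·1 + 0.14·h($1) + 0.19·h($2) + 0.28·h($3) + 0.2·0
h($3) = 0.24·1 + 0.14·h($1) + 0.25·h($2) + 0.2·h($3) + 0.17·0
Solving: h($1) = 0.5918, h($2) = 0.5341, h($3) = 0.5705.
Starting from $3, the probability is 0.5705.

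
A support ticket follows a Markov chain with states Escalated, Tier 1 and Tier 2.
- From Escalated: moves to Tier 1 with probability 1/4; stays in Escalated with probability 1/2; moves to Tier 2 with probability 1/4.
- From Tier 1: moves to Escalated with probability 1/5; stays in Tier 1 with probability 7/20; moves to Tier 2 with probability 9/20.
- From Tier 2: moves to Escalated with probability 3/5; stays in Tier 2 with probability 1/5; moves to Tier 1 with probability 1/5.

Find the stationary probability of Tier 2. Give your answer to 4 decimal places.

0.2880

Let the stationary distribution be π with π = πP and π_1 + π_2 + π_3 = 1.
π_1 = 0.5·π_1 + 0.2·π_2 + 0.6·π_3
π_2 = 0.25·π_1 + 0.35·π_2 + 0.2·π_3
Solving with the normalization constraint gives π = (0.4503, 0.2618, 0.2880).
So the stationary probability of Tier 2 is 0.2880.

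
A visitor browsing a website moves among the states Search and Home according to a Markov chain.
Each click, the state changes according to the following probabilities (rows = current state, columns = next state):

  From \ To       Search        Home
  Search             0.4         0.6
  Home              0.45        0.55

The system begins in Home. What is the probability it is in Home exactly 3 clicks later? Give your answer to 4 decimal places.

0.5714

Propagate the distribution vector 3 clicks from Home.
After 0 clicks: (0.0000, 1.0000)
After 1 click: (0.4500, 0.5500)
After 2 clicks: (0.4275, 0.5725)
After 3 clicks: (0.4286, 0.5714)
P(in Home after 3 clicks) = 0.5714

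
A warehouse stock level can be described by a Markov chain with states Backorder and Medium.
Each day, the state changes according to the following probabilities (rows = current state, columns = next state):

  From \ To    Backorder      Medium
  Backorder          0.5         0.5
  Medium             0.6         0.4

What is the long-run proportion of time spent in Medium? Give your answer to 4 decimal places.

0.4545

Let the stationary distribution be π with π = πP and π_1 + π_2 = 1.
π_1 = 0.5·π_1 + 0.6·π_2
Solving with the normalization constraint gives π = (0.5455, 0.4545).
So the stationary probability of Medium is 0.4545.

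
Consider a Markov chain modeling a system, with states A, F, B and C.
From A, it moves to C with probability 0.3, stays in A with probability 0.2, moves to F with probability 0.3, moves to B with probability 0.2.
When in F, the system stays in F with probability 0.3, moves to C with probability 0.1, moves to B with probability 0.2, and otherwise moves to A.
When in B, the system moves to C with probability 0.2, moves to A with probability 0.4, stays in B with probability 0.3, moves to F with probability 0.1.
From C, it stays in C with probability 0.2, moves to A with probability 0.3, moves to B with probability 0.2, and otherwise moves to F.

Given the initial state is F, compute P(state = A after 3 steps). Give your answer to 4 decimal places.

0.3170

Propagate the distribution vector 3 steps from F.
After 0 steps: (0.0000, 1.0000, 0.0000, 0.0000)
After 1 step: (0.4000, 0.3000, 0.2000, 0.1000)
After 2 steps: (0.3100, 0.2600, 0.2200, 0.2100)
After 3 steps: (0.3170, 0.2560, 0.2220, 0.2050)
P(in A after 3 steps) = 0.3170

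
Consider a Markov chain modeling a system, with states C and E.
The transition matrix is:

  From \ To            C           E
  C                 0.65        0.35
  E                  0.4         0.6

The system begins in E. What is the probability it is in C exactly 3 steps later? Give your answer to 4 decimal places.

Propagate the distribution vector 3 steps from E.
After 0 steps: (0.0000, 1.0000)
After 1 step: (0.4000, 0.6000)
After 2 steps: (0.5000, 0.5000)
After 3 steps: (0.5250, 0.4750)
P(in C after 3 steps) = 0.5250

0.5250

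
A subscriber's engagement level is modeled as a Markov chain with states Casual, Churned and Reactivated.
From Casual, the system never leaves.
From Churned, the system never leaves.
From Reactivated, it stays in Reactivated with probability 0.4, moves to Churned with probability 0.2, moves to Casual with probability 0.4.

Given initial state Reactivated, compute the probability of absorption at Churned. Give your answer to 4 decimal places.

0.3333

Let h(s) be the probability of absorption at Churned starting from transient state s. Then h(Churned) = 1 and h(Casual) = 0. By first-step analysis:
h(Reactivated) = 0.4·0 + 0.2·1 + 0.4·h(Reactivated)
Solving: h(Reactivated) = 0.3333.
Starting from Reactivated, the probability is 0.3333.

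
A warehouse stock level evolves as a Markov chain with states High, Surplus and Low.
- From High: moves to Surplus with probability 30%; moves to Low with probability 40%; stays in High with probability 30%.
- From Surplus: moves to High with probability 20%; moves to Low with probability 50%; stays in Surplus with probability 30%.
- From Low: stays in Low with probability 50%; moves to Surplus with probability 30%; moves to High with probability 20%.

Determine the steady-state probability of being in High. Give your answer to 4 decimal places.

0.2222

Let the stationary distribution be π with π = πP and π_1 + π_2 + π_3 = 1.
π_1 = 0.3·π_1 + 0.2·π_2 + 0.2·π_3
π_2 = 0.3·π_1 + 0.3·π_2 + 0.3·π_3
Solving with the normalization constraint gives π = (0.2222, 0.3000, 0.4778).
So the stationary probability of High is 0.2222.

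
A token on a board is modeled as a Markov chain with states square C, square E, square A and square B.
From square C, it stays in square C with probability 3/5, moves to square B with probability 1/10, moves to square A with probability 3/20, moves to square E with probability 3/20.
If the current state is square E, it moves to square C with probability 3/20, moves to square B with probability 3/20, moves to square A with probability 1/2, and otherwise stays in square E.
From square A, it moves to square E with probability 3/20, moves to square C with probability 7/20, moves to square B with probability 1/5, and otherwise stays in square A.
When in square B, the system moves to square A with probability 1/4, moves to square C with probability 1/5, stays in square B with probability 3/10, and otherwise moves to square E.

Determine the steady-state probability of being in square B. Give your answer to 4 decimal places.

Let the stationary distribution be π with π = πP and π_1 + π_2 + π_3 + π_4 = 1.
π_1 = 0.6·π_1 + 0.15·π_2 + 0.35·π_3 + 0.2·π_4
π_2 = 0.15·π_1 + 0.2·π_2 + 0.15·π_3 + 0.25·π_4
π_3 = 0.15·π_1 + 0.5·π_2 + 0.3·π_3 + 0.25·π_4
Solving with the normalization constraint gives π = (0.3859, 0.1757, 0.2688, 0.1696).
So the stationary probability of square B is 0.1696.

0.1696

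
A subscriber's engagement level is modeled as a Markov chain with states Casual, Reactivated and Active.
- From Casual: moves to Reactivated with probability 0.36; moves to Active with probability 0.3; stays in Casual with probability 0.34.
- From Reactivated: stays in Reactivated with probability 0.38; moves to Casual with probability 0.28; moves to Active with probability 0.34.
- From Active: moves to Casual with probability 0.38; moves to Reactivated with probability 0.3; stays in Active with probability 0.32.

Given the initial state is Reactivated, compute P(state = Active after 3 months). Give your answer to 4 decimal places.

Propagate the distribution vector 3 months from Reactivated.
After 0 months: (0.0000, 1.0000, 0.0000)
After 1 month: (0.2800, 0.3800, 0.3400)
After 2 months: (0.3308, 0.3472, 0.3220)
After 3 months: (0.3320, 0.3476, 0.3203)
P(in Active after 3 months) = 0.3203

0.3203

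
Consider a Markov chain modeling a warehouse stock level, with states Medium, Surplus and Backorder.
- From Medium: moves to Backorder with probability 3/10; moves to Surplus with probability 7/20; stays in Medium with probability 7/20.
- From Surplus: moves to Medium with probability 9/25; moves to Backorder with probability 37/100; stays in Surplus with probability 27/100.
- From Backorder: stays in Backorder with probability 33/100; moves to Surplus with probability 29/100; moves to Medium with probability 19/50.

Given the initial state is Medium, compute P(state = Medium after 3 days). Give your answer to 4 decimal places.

0.3630

Propagate the distribution vector 3 days from Medium.
After 0 days: (1.0000, 0.0000, 0.0000)
After 1 day: (0.3500, 0.3500, 0.3000)
After 2 days: (0.3625, 0.3040, 0.3335)
After 3 days: (0.3630, 0.3057, 0.3313)
P(in Medium after 3 days) = 0.3630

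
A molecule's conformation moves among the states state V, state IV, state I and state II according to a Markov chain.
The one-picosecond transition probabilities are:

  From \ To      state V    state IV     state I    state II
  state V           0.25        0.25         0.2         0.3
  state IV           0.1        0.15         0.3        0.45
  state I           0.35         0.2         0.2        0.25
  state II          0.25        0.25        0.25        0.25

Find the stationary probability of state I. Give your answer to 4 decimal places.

Let the stationary distribution be π with π = πP and π_1 + π_2 + π_3 + π_4 = 1.
π_1 = 0.25·π_1 + 0.1·π_2 + 0.35·π_3 + 0.25·π_4
π_2 = 0.25·π_1 + 0.15·π_2 + 0.2·π_3 + 0.25·π_4
π_3 = 0.2·π_1 + 0.3·π_2 + 0.2·π_3 + 0.25·π_4
Solving with the normalization constraint gives π = (0.2412, 0.2165, 0.2369, 0.3054).
So the stationary probability of state I is 0.2369.

0.2369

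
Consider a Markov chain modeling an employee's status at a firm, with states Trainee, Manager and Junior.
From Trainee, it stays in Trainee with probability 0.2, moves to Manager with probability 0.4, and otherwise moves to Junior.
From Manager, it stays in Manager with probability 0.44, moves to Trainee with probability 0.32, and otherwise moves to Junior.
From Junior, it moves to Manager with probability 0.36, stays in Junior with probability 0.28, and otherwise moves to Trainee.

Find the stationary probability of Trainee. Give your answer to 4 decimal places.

0.2964

Let the stationary distribution be π with π = πP and π_1 + π_2 + π_3 = 1.
π_1 = 0.2·π_1 + 0.32·π_2 + 0.36·π_3
π_2 = 0.4·π_1 + 0.44·π_2 + 0.36·π_3
Solving with the normalization constraint gives π = (0.2964, 0.4042, 0.2994).
So the stationary probability of Trainee is 0.2964.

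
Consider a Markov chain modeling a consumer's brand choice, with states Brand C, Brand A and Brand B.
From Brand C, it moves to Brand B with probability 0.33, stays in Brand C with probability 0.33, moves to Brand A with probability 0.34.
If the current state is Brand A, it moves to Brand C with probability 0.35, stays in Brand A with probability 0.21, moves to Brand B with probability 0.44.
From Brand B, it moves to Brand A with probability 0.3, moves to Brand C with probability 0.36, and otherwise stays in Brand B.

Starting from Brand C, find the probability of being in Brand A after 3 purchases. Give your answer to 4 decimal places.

0.2884

Propagate the distribution vector 3 purchases from Brand C.
After 0 purchases: (1.0000, 0.0000, 0.0000)
After 1 purchase: (0.3300, 0.3400, 0.3300)
After 2 purchases: (0.3467, 0.2826, 0.3707)
After 3 purchases: (0.3468, 0.2884, 0.3648)
P(in Brand A after 3 purchases) = 0.2884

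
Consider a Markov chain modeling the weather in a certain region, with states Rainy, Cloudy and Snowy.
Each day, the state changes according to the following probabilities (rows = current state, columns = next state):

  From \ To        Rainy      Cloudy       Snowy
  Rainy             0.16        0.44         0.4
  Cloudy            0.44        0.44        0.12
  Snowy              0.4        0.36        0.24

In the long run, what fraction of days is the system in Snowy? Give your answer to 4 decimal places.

0.2433

Let the stationary distribution be π with π = πP and π_1 + π_2 + π_3 = 1.
π_1 = 0.16·π_1 + 0.44·π_2 + 0.4·π_3
π_2 = 0.44·π_1 + 0.44·π_2 + 0.36·π_3
Solving with the normalization constraint gives π = (0.3361, 0.4205, 0.2433).
So the stationary probability of Snowy is 0.2433.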